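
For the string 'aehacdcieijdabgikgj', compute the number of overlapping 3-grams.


String 'aehacdcieijdabgikgj' has length L = 19.
Number of overlapping n-grams = L - n + 1
Substituting: 19 - 3 + 1 = 17

17


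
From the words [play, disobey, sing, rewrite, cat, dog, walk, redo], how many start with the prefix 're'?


Checking each word for prefix 're':
  'play' -> no (count: 0)
  'disobey' -> no (count: 0)
  'sing' -> no (count: 0)
  'rewrite' -> YES, starts with 're' (count: 1)
  'cat' -> no (count: 1)
  'dog' -> no (count: 1)
  'walk' -> no (count: 1)
  'redo' -> YES, starts with 're' (count: 2)
Total with prefix 're': 2

2


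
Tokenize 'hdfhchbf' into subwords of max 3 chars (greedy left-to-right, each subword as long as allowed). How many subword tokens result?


'hdfhchbf' has 8 characters.
Chunking with max size 3:
  Chunk 1: 'hdf' (positions 0-2)
  Chunk 2: 'hch' (positions 3-5)
  Chunk 3: 'bf' (positions 6-7)
Total chunks: ceil(8 / 3) = 3

3


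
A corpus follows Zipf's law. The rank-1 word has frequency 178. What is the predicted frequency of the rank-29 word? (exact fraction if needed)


Zipf's law: freq(rank) = f1 / rank
f1 = 178, rank = 29
freq = 178 / 29
GCD(178, 29) = 1
Simplified: 178/29

178/29


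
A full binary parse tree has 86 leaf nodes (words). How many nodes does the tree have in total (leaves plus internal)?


Leaf nodes (terminals): 86
Internal nodes = n - 1 = 86 - 1 = 85
Total = leaves + internal = 86 + 85 = 171

171


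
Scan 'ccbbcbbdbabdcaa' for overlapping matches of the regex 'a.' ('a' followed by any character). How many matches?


Pattern: a. means 'a' followed by any character.
Scanning 'ccbbcbbdbabdcaa' position-by-position:
  Pos 0: window 'cc' -> no
  Pos 1: window 'cb' -> no
  Pos 2: window 'bb' -> no
  Pos 3: window 'bc' -> no
  Pos 4: window 'cb' -> no
  Pos 5: window 'bb' -> no
  Pos 6: window 'bd' -> no
  Pos 7: window 'db' -> no
  Pos 8: window 'ba' -> no
  Pos 9: window 'ab' -> MATCH
  Pos 10: window 'bd' -> no
  Pos 11: window 'dc' -> no
  Pos 12: window 'ca' -> no
  Pos 13: window 'aa' -> MATCH
  Pos 14: window 'a' -> no
Total matches: 2

2


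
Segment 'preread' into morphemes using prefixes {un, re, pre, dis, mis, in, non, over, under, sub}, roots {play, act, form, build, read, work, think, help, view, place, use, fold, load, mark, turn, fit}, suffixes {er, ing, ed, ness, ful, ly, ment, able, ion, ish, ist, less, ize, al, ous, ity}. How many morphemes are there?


Segmenting 'preread' against the inventory:
  'pre' -> prefix (morpheme 1)
  'read' -> root (morpheme 2)
Total morphemes: 2

2


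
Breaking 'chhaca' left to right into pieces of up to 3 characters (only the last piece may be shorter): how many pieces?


'chhaca' has 6 characters.
Chunking with max size 3:
  Chunk 1: 'chh' (positions 0-2)
  Chunk 2: 'aca' (positions 3-5)
Total chunks: ceil(6 / 3) = 2

2


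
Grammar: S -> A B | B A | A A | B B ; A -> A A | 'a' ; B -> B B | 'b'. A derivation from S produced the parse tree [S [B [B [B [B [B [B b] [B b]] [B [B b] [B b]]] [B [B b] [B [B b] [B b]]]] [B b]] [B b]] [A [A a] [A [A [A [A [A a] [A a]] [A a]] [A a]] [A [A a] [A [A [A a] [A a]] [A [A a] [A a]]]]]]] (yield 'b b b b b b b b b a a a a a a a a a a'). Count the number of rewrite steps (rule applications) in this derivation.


Every bracketed nonterminal node [X ...] in the tree is produced by exactly one rule application.
Reading the tree off as a leftmost derivation:
  Step 1: S  =>  B A   (applied S -> B A)
  Step 2: B A  =>  B B A   (applied B -> B B)
  Step 3: B B A  =>  B B B A   (applied B -> B B)
  Step 4: B B B A  =>  B B B B A   (applied B -> B B)
  Step 5: B B B B A  =>  B B B B B A   (applied B -> B B)
  Step 6: B B B B B A  =>  B B B B B B A   (applied B -> B B)
  Step 7: B B B B B B A  =>  b B B B B B A   (applied B -> b)
  Step 8: b B B B B B A  =>  b b B B B B A   (applied B -> b)
  Step 9: b b B B B B A  =>  b b B B B B B A   (applied B -> B B)
  Step 10: b b B B B B B A  =>  b b b B B B B A   (applied B -> b)
  Step 11: b b b B B B B A  =>  b b b b B B B A   (applied B -> b)
  Step 12: b b b b B B B A  =>  b b b b B B B B A   (applied B -> B B)
  Step 13: b b b b B B B B A  =>  b b b b b B B B A   (applied B -> b)
  Step 14: b b b b b B B B A  =>  b b b b b B B B B A   (applied B -> B B)
  Step 15: b b b b b B B B B A  =>  b b b b b b B B B A   (applied B -> b)
  Step 16: b b b b b b B B B A  =>  b b b b b b b B B A   (applied B -> b)
  Step 17: b b b b b b b B B A  =>  b b b b b b b b B A   (applied B -> b)
  Step 18: b b b b b b b b B A  =>  b b b b b b b b b A   (applied B -> b)
  Step 19: b b b b b b b b b A  =>  b b b b b b b b b A A   (applied A -> A A)
  Step 20: b b b b b b b b b A A  =>  b b b b b b b b b a A   (applied A -> a)
  Step 21: b b b b b b b b b a A  =>  b b b b b b b b b a A A   (applied A -> A A)
  Step 22: b b b b b b b b b a A A  =>  b b b b b b b b b a A A A   (applied A -> A A)
  Step 23: b b b b b b b b b a A A A  =>  b b b b b b b b b a A A A A   (applied A -> A A)
  Step 24: b b b b b b b b b a A A A A  =>  b b b b b b b b b a A A A A A   (applied A -> A A)
  Step 25: b b b b b b b b b a A A A A A  =>  b b b b b b b b b a a A A A A   (applied A -> a)
  Step 26: b b b b b b b b b a a A A A A  =>  b b b b b b b b b a a a A A A   (applied A -> a)
  Step 27: b b b b b b b b b a a a A A A  =>  b b b b b b b b b a a a a A A   (applied A -> a)
  Step 28: b b b b b b b b b a a a a A A  =>  b b b b b b b b b a a a a a A   (applied A -> a)
  Step 29: b b b b b b b b b a a a a a A  =>  b b b b b b b b b a a a a a A A   (applied A -> A A)
  Step 30: b b b b b b b b b a a a a a A A  =>  b b b b b b b b b a a a a a a A   (applied A -> a)
  Step 31: b b b b b b b b b a a a a a a A  =>  b b b b b b b b b a a a a a a A A   (applied A -> A A)
  Step 32: b b b b b b b b b a a a a a a A A  =>  b b b b b b b b b a a a a a a A A A   (applied A -> A A)
  Step 33: b b b b b b b b b a a a a a a A A A  =>  b b b b b b b b b a a a a a a a A A   (applied A -> a)
  Step 34: b b b b b b b b b a a a a a a a A A  =>  b b b b b b b b b a a a a a a a a A   (applied A -> a)
  Step 35: b b b b b b b b b a a a a a a a a A  =>  b b b b b b b b b a a a a a a a a A A   (applied A -> A A)
  Step 36: b b b b b b b b b a a a a a a a a A A  =>  b b b b b b b b b a a a a a a a a a A   (applied A -> a)
  Step 37: b b b b b b b b b a a a a a a a a a A  =>  b b b b b b b b b a a a a a a a a a a   (applied A -> a)
Final yield: b b b b b b b b b a a a a a a a a a a
Total rewrite steps: 37

37


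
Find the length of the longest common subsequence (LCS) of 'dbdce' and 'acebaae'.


DP table for LCS of 'dbdce' and 'acebaae':
       a  c  e  b  a  a  e
    0  0  0  0  0  0  0  0
  d 0  0  0  0  0  0  0  0
  b 0  0  0  0  1  1  1  1
  d 0  0  0  0  1  1  1  1
  c 0  0  1  1  1  1  1  1
  e 0  0  1  2  2  2  2  2
LCS: 'be'
LCS length = 2

2


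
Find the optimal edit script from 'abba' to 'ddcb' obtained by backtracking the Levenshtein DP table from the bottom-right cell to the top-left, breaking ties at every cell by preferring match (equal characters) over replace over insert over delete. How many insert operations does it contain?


Edit distance = 4. Backtracking from cell (4, 4) with preference match > replace > insert > delete,
then listing the resulting alignment 'abba' -> 'ddcb' left to right:
  Step 1: replace a->d
  Step 2: replace b->d
  Step 3: replace b->c
  Step 4: replace a->b
Total insertions: 0

0


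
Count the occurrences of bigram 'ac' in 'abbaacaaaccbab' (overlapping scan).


Scanning 'abbaacaaaccbab' for bigram 'ac':
  Position 0: 'ab' -> no
  Position 1: 'bb' -> no
  Position 2: 'ba' -> no
  Position 3: 'aa' -> no
  Position 4: 'ac' -> MATCH
  Position 5: 'ca' -> no
  Position 6: 'aa' -> no
  Position 7: 'aa' -> no
  Position 8: 'ac' -> MATCH
  Position 9: 'cc' -> no
  Position 10: 'cb' -> no
  Position 11: 'ba' -> no
  Position 12: 'ab' -> no
Total matches: 2

2


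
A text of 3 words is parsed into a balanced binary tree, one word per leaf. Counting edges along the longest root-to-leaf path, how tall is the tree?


In a balanced binary tree with n leaves the deepest leaf is ceil(log2(n)) edges below the root.
log2(3) = 1.5850
ceil(1.5850) = 2
height (edges) = 2

2


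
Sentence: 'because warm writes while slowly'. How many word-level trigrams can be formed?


Word trigrams from [5] words:
  Trigram 1: (because warm writes)
  Trigram 2: (warm writes while)
  Trigram 3: (writes while slowly)
Total word trigrams: 5 - 2 = 3

3


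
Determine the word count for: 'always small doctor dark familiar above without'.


Counting words by splitting on spaces:
  Word 1: 'always'
  Word 2: 'small'
  Word 3: 'doctor'
  Word 4: 'dark'
  Word 5: 'familiar'
  Word 6: 'above'
  Word 7: 'without'
Total words: 7

7


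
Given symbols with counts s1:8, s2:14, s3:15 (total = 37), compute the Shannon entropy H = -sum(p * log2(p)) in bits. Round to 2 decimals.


Computing entropy H = -sum(p_i * log2(p_i)):
  s1: p = 8/37 = 0.2162, -p*log2(p) = 0.4777
  s2: p = 14/37 = 0.3784, -p*log2(p) = 0.5305
  s3: p = 15/37 = 0.4054, -p*log2(p) = 0.5281
H = sum of terms = 1.5363
Rounded to 2 decimals: 1.54

1.54


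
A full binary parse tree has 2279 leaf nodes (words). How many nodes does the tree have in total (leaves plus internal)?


Leaf nodes (terminals): 2279
Internal nodes = n - 1 = 2279 - 1 = 2278
Total = leaves + internal = 2279 + 2278 = 4557

4557


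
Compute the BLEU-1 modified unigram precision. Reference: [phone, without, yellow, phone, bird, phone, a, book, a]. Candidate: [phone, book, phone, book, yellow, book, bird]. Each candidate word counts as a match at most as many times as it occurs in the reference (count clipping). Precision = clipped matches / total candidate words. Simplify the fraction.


Reference word counts: {'a': 2, 'bird': 1, 'book': 1, 'phone': 3, 'without': 1, 'yellow': 1}
Checking each candidate word (with clipping):
  'phone' -> in reference (ref count 3, used 1/3) -> match (matches: 1)
  'book' -> in reference (ref count 1, used 1/1) -> match (matches: 2)
  'phone' -> in reference (ref count 3, used 2/3) -> match (matches: 3)
  'book' -> ref count 1 already used up (1/1) -> clipped, no match (matches: 3)
  'yellow' -> in reference (ref count 1, used 1/1) -> match (matches: 4)
  'book' -> ref count 1 already used up (1/1) -> clipped, no match (matches: 4)
  'bird' -> in reference (ref count 1, used 1/1) -> match (matches: 5)
Clipped matches: 5, Candidate length: 7
Precision = 5/7

5/7


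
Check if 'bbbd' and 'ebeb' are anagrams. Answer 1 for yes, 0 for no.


Sort characters of 'bbbd': 'bbbd'
Sort characters of 'ebeb': 'bbee'
Sorted forms differ -> they are NOT anagrams
Result: 0

0


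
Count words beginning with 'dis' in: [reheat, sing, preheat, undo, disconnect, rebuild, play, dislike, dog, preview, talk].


Checking each word for prefix 'dis':
  'reheat' -> no (count: 0)
  'sing' -> no (count: 0)
  'preheat' -> no (count: 0)
  'undo' -> no (count: 0)
  'disconnect' -> YES, starts with 'dis' (count: 1)
  'rebuild' -> no (count: 1)
  'play' -> no (count: 1)
  'dislike' -> YES, starts with 'dis' (count: 2)
  'dog' -> no (count: 2)
  'preview' -> no (count: 2)
  'talk' -> no (count: 2)
Total with prefix 'dis': 2

2


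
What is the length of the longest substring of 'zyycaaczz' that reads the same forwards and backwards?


Scanning 'zyycaaczz' for palindromic substrings.
Substring at positions 3-6: 'caac'.
Check: reverse('caac') = 'caac' -> palindrome confirmed.
Neighbouring characters ('y' / 'z') break symmetry, so it cannot extend further.
No longer palindromic substring exists; longest length = 4

4


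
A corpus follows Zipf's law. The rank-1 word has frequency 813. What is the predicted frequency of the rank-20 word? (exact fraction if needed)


Zipf's law: freq(rank) = f1 / rank
f1 = 813, rank = 20
freq = 813 / 20
GCD(813, 20) = 1
Simplified: 813/20

813/20


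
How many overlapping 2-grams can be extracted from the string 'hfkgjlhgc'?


String 'hfkgjlhgc' has length L = 9.
Number of overlapping n-grams = L - n + 1
Substituting: 9 - 2 + 1 = 8

8


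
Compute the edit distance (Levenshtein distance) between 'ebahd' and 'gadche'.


Building DP table for s1='ebahd' (len 5) and s2='gadche' (len 6):
       g  a  d  c  h  e
    0  1  2  3  4  5  6
  e 1  1  2  3  4  5  5
  b 2  2  2  3  4  5  6
  a 3  3  2  3  4  5  6
  h 4  4  3  3  4  4  5
  d 5  5  4  3  4  5  5
Edit distance = dp[5][6] = 5

5


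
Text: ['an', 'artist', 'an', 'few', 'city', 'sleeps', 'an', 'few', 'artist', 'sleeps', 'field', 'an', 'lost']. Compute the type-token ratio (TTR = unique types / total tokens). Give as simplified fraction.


Tokens: 13
Unique types: ('an', 'artist', 'city', 'few', 'field', 'lost', 'sleeps') = 7
TTR = 7/13
Already in lowest terms.

7/13


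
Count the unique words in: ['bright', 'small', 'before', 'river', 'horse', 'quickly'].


Listing all tokens and tracking unique types:
  Token 1: 'bright' -> NEW (unique so far: 1)
  Token 2: 'small' -> NEW (unique so far: 2)
  Token 3: 'before' -> NEW (unique so far: 3)
  Token 4: 'river' -> NEW (unique so far: 4)
  Token 5: 'horse' -> NEW (unique so far: 5)
  Token 6: 'quickly' -> NEW (unique so far: 6)
Unique types: ('before', 'bright', 'horse', 'quickly', 'river', 'small')
Vocabulary size: 6

6


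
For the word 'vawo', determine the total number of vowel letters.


Scanning each character of 'vawo':
  Position 1: 'v' -> consonant (running count: 0)
  Position 2: 'a' -> vowel (running count: 1)
  Position 3: 'w' -> consonant (running count: 1)
  Position 4: 'o' -> vowel (running count: 2)
Total vowels: 2

2


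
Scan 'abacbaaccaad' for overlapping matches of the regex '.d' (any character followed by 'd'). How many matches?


Pattern: .d means any character followed by 'd'.
Scanning 'abacbaaccaad' position-by-position:
  Pos 0: window 'ab' -> no
  Pos 1: window 'ba' -> no
  Pos 2: window 'ac' -> no
  Pos 3: window 'cb' -> no
  Pos 4: window 'ba' -> no
  Pos 5: window 'aa' -> no
  Pos 6: window 'ac' -> no
  Pos 7: window 'cc' -> no
  Pos 8: window 'ca' -> no
  Pos 9: window 'aa' -> no
  Pos 10: window 'ad' -> MATCH
  Pos 11: window 'd' -> no
Total matches: 1

1


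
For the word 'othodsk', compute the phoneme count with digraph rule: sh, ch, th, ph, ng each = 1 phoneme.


Parsing 'othodsk' greedily, digraphs first:
  'o' -> vowel phoneme (phonemes so far: 1)
  'th' -> digraph (1 consonant phoneme) (phonemes so far: 2)
  'o' -> vowel phoneme (phonemes so far: 3)
  'd' -> consonant phoneme (phonemes so far: 4)
  's' -> consonant phoneme (phonemes so far: 5)
  'k' -> consonant phoneme (phonemes so far: 6)
Total phonemes: 6

6


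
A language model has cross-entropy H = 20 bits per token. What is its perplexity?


Perplexity formula: PP = 2^H
H = 20
PP = 2^20
PP = 2^20 = 1048576

1048576


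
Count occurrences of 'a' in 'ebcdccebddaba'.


Scanning 'ebcdccebddaba' for 'a':
  Position 10: 'a' -> MATCH (count: 1)
  Position 12: 'a' -> MATCH (count: 2)
Total occurrences of 'a': 2

2


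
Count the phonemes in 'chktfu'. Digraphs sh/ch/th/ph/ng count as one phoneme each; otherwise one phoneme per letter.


Parsing 'chktfu' greedily, digraphs first:
  'ch' -> digraph (1 consonant phoneme) (phonemes so far: 1)
  'k' -> consonant phoneme (phonemes so far: 2)
  't' -> consonant phoneme (phonemes so far: 3)
  'f' -> consonant phoneme (phonemes so far: 4)
  'u' -> vowel phoneme (phonemes so far: 5)
Total phonemes: 5

5


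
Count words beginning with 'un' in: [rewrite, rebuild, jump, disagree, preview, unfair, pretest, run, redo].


Checking each word for prefix 'un':
  'rewrite' -> no (count: 0)
  'rebuild' -> no (count: 0)
  'jump' -> no (count: 0)
  'disagree' -> no (count: 0)
  'preview' -> no (count: 0)
  'unfair' -> YES, starts with 'un' (count: 1)
  'pretest' -> no (count: 1)
  'run' -> no (count: 1)
  'redo' -> no (count: 1)
Total with prefix 'un': 1

1


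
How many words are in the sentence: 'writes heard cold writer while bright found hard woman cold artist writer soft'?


Counting words by splitting on spaces:
  Word 1: 'writes'
  Word 2: 'heard'
  Word 3: 'cold'
  Word 4: 'writer'
  Word 5: 'while'
  Word 6: 'bright'
  Word 7: 'found'
  Word 8: 'hard'
  Word 9: 'woman'
  Word 10: 'cold'
  Word 11: 'artist'
  Word 12: 'writer'
  Word 13: 'soft'
Total words: 13

13


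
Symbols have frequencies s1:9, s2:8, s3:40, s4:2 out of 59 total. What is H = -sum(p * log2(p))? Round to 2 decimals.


Computing entropy H = -sum(p_i * log2(p_i)):
  s1: p = 9/59 = 0.1525, -p*log2(p) = 0.4138
  s2: p = 8/59 = 0.1356, -p*log2(p) = 0.3909
  s3: p = 40/59 = 0.6780, -p*log2(p) = 0.3801
  s4: p = 2/59 = 0.0339, -p*log2(p) = 0.1655
H = sum of terms = 1.3503
Rounded to 2 decimals: 1.35

1.35


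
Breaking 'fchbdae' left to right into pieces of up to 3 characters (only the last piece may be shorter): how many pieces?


'fchbdae' has 7 characters.
Chunking with max size 3:
  Chunk 1: 'fch' (positions 0-2)
  Chunk 2: 'bda' (positions 3-5)
  Chunk 3: 'e' (positions 6-6)
Total chunks: ceil(7 / 3) = 3

3


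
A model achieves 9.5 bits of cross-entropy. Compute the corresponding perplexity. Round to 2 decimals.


Perplexity formula: PP = 2^H
H = 9.5
PP = 2^9.5
Decompose: 2^9.5 = 2^9 * 2^0.5 = 2^9 * sqrt(2)
2^9 = 512, sqrt(2) ~ 1.4142136
PP ~ 512 * 1.4142136 = 724.0773632
Rounded to 2 decimals: 724.08

724.08


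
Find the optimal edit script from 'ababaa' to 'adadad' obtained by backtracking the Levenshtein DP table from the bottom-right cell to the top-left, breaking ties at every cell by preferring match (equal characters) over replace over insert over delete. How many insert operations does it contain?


Edit distance = 3. Backtracking from cell (6, 6) with preference match > replace > insert > delete,
then listing the resulting alignment 'ababaa' -> 'adadad' left to right:
  Step 1: keep 'a'
  Step 2: replace b->d
  Step 3: keep 'a'
  Step 4: replace b->d
  Step 5: keep 'a'
  Step 6: replace a->d
Total insertions: 0

0


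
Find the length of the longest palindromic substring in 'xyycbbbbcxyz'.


Scanning 'xyycbbbbcxyz' for palindromic substrings.
Substring at positions 3-8: 'cbbbbc'.
Check: reverse('cbbbbc') = 'cbbbbc' -> palindrome confirmed.
Neighbouring characters ('y' / 'x') break symmetry, so it cannot extend further.
No longer palindromic substring exists; longest length = 6

6


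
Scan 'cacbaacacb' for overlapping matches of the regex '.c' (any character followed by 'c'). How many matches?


Pattern: .c means any character followed by 'c'.
Scanning 'cacbaacacb' position-by-position:
  Pos 0: window 'ca' -> no
  Pos 1: window 'ac' -> MATCH
  Pos 2: window 'cb' -> no
  Pos 3: window 'ba' -> no
  Pos 4: window 'aa' -> no
  Pos 5: window 'ac' -> MATCH
  Pos 6: window 'ca' -> no
  Pos 7: window 'ac' -> MATCH
  Pos 8: window 'cb' -> no
  Pos 9: window 'b' -> no
Total matches: 3

3


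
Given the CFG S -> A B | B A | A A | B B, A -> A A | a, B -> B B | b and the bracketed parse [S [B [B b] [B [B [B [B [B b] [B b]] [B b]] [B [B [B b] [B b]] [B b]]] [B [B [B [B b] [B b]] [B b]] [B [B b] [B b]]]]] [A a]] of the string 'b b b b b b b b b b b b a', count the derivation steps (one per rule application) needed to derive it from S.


Every bracketed nonterminal node [X ...] in the tree is produced by exactly one rule application.
Reading the tree off as a leftmost derivation:
  Step 1: S  =>  B A   (applied S -> B A)
  Step 2: B A  =>  B B A   (applied B -> B B)
  Step 3: B B A  =>  b B A   (applied B -> b)
  Step 4: b B A  =>  b B B A   (applied B -> B B)
  Step 5: b B B A  =>  b B B B A   (applied B -> B B)
  Step 6: b B B B A  =>  b B B B B A   (applied B -> B B)
  Step 7: b B B B B A  =>  b B B B B B A   (applied B -> B B)
  Step 8: b B B B B B A  =>  b b B B B B A   (applied B -> b)
  Step 9: b b B B B B A  =>  b b b B B B A   (applied B -> b)
  Step 10: b b b B B B A  =>  b b b b B B A   (applied B -> b)
  Step 11: b b b b B B A  =>  b b b b B B B A   (applied B -> B B)
  Step 12: b b b b B B B A  =>  b b b b B B B B A   (applied B -> B B)
  Step 13: b b b b B B B B A  =>  b b b b b B B B A   (applied B -> b)
  Step 14: b b b b b B B B A  =>  b b b b b b B B A   (applied B -> b)
  Step 15: b b b b b b B B A  =>  b b b b b b b B A   (applied B -> b)
  Step 16: b b b b b b b B A  =>  b b b b b b b B B A   (applied B -> B B)
  Step 17: b b b b b b b B B A  =>  b b b b b b b B B B A   (applied B -> B B)
  Step 18: b b b b b b b B B B A  =>  b b b b b b b B B B B A   (applied B -> B B)
  Step 19: b b b b b b b B B B B A  =>  b b b b b b b b B B B A   (applied B -> b)
  Step 20: b b b b b b b b B B B A  =>  b b b b b b b b b B B A   (applied B -> b)
  Step 21: b b b b b b b b b B B A  =>  b b b b b b b b b b B A   (applied B -> b)
  Step 22: b b b b b b b b b b B A  =>  b b b b b b b b b b B B A   (applied B -> B B)
  Step 23: b b b b b b b b b b B B A  =>  b b b b b b b b b b b B A   (applied B -> b)
  Step 24: b b b b b b b b b b b B A  =>  b b b b b b b b b b b b A   (applied B -> b)
  Step 25: b b b b b b b b b b b b A  =>  b b b b b b b b b b b b a   (applied A -> a)
Final yield: b b b b b b b b b b b b a
Total rewrite steps: 25

25


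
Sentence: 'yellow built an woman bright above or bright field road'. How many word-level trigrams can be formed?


Word trigrams from [10] words:
  Trigram 1: (yellow built an)
  Trigram 2: (built an woman)
  Trigram 3: (an woman bright)
  Trigram 4: (woman bright above)
  Trigram 5: (bright above or)
  Trigram 6: (above or bright)
  Trigram 7: (or bright field)
  Trigram 8: (bright field road)
Total word trigrams: 10 - 2 = 8

8


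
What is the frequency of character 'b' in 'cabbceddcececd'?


Scanning 'cabbceddcececd' for 'b':
  Position 2: 'b' -> MATCH (count: 1)
  Position 3: 'b' -> MATCH (count: 2)
Total occurrences of 'b': 2

2


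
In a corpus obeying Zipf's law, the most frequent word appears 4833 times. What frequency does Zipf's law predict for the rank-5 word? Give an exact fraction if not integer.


Zipf's law: freq(rank) = f1 / rank
f1 = 4833, rank = 5
freq = 4833 / 5
GCD(4833, 5) = 1
Simplified: 4833/5

4833/5


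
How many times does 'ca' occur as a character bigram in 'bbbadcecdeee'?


Scanning 'bbbadcecdeee' for bigram 'ca':
  Position 0: 'bb' -> no
  Position 1: 'bb' -> no
  Position 2: 'ba' -> no
  Position 3: 'ad' -> no
  Position 4: 'dc' -> no
  Position 5: 'ce' -> no
  Position 6: 'ec' -> no
  Position 7: 'cd' -> no
  Position 8: 'de' -> no
  Position 9: 'ee' -> no
  Position 10: 'ee' -> no
Total matches: 0

0


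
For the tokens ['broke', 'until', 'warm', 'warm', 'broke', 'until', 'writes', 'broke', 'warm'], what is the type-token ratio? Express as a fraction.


Tokens: 9
Unique types: ('broke', 'until', 'warm', 'writes') = 4
TTR = 4/9
Already in lowest terms.

4/9


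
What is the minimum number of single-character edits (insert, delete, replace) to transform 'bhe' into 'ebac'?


Building DP table for s1='bhe' (len 3) and s2='ebac' (len 4):
       e  b  a  c
    0  1  2  3  4
  b 1  1  1  2  3
  h 2  2  2  2  3
  e 3  2  3  3  3
Edit distance = dp[3][4] = 3

3


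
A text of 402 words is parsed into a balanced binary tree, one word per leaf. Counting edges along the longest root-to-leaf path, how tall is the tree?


In a balanced binary tree with n leaves the deepest leaf is ceil(log2(n)) edges below the root.
log2(402) = 8.6511
ceil(8.6511) = 9
height (edges) = 9

9


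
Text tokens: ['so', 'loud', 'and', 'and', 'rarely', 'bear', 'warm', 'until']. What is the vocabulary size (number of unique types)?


Listing all tokens and tracking unique types:
  Token 1: 'so' -> NEW (unique so far: 1)
  Token 2: 'loud' -> NEW (unique so far: 2)
  Token 3: 'and' -> NEW (unique so far: 3)
  Token 4: 'and' -> duplicate (unique so far: 3)
  Token 5: 'rarely' -> NEW (unique so far: 4)
  Token 6: 'bear' -> NEW (unique so far: 5)
  Token 7: 'warm' -> NEW (unique so far: 6)
  Token 8: 'until' -> NEW (unique so far: 7)
Unique types: ('and', 'bear', 'loud', 'rarely', 'so', 'until', 'warm')
Vocabulary size: 7

7


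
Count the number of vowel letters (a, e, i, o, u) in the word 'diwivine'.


Scanning each character of 'diwivine':
  Position 1: 'd' -> consonant (running count: 0)
  Position 2: 'i' -> vowel (running count: 1)
  Position 3: 'w' -> consonant (running count: 1)
  Position 4: 'i' -> vowel (running count: 2)
  Position 5: 'v' -> consonant (running count: 2)
  Position 6: 'i' -> vowel (running count: 3)
  Position 7: 'n' -> consonant (running count: 3)
  Position 8: 'e' -> vowel (running count: 4)
Total vowels: 4

4


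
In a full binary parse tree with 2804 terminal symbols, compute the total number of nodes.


Leaf nodes (terminals): 2804
Internal nodes = n - 1 = 2804 - 1 = 2803
Total = leaves + internal = 2804 + 2803 = 5607

5607


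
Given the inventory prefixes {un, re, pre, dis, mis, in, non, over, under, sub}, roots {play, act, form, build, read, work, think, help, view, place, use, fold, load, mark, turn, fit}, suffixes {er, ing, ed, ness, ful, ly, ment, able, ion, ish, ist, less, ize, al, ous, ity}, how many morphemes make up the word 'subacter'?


Segmenting 'subacter' against the inventory:
  'sub' -> prefix (morpheme 1)
  'act' -> root (morpheme 2)
  'er' -> suffix (morpheme 3)
Total morphemes: 3

3


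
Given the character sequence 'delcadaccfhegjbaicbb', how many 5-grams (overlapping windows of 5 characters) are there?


String 'delcadaccfhegjbaicbb' has length L = 20.
Number of overlapping n-grams = L - n + 1
Substituting: 20 - 5 + 1 = 16

16


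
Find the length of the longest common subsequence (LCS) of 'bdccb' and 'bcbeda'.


DP table for LCS of 'bdccb' and 'bcbeda':
       b  c  b  e  d  a
    0  0  0  0  0  0  0
  b 0  1  1  1  1  1  1
  d 0  1  1  1  1  2  2
  c 0  1  2  2  2  2  2
  c 0  1  2  2  2  2  2
  b 0  1  2  3  3  3  3
LCS: 'bcb'
LCS length = 3

3


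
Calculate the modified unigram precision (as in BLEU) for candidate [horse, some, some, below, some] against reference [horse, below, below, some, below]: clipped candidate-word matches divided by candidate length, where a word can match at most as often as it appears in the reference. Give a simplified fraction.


Reference word counts: {'below': 3, 'horse': 1, 'some': 1}
Checking each candidate word (with clipping):
  'horse' -> in reference (ref count 1, used 1/1) -> match (matches: 1)
  'some' -> in reference (ref count 1, used 1/1) -> match (matches: 2)
  'some' -> ref count 1 already used up (1/1) -> clipped, no match (matches: 2)
  'below' -> in reference (ref count 3, used 1/3) -> match (matches: 3)
  'some' -> ref count 1 already used up (1/1) -> clipped, no match (matches: 3)
Clipped matches: 3, Candidate length: 5
Precision = 3/5

3/5


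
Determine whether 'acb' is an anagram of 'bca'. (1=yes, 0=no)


Sort characters of 'acb': 'abc'
Sort characters of 'bca': 'abc'
Sorted forms match -> they ARE anagrams
Result: 1

1


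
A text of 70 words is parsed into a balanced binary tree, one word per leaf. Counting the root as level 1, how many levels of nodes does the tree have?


In a balanced binary tree with n leaves the deepest leaf is ceil(log2(n)) edges below the root,
so counting node levels inclusive of root and leaves gives ceil(log2(n)) + 1 levels.
log2(70) = 6.1293
ceil(6.1293) = 7
levels = 7 + 1 = 8

8


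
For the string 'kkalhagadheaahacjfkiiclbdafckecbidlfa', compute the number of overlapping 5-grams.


String 'kkalhagadheaahacjfkiiclbdafckecbidlfa' has length L = 37.
Number of overlapping n-grams = L - n + 1
Substituting: 37 - 5 + 1 = 33

33


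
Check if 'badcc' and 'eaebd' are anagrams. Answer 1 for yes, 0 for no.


Sort characters of 'badcc': 'abccd'
Sort characters of 'eaebd': 'abdee'
Sorted forms differ -> they are NOT anagrams
Result: 0

0


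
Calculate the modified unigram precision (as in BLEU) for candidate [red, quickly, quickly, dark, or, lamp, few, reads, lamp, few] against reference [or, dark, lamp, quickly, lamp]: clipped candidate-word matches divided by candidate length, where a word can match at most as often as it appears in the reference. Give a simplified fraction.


Reference word counts: {'dark': 1, 'lamp': 2, 'or': 1, 'quickly': 1}
Checking each candidate word (with clipping):
  'red' -> not in reference -> no match (matches: 0)
  'quickly' -> in reference (ref count 1, used 1/1) -> match (matches: 1)
  'quickly' -> ref count 1 already used up (1/1) -> clipped, no match (matches: 1)
  'dark' -> in reference (ref count 1, used 1/1) -> match (matches: 2)
  'or' -> in reference (ref count 1, used 1/1) -> match (matches: 3)
  'lamp' -> in reference (ref count 2, used 1/2) -> match (matches: 4)
  'few' -> not in reference -> no match (matches: 4)
  'reads' -> not in reference -> no match (matches: 4)
  'lamp' -> in reference (ref count 2, used 2/2) -> match (matches: 5)
  'few' -> not in reference -> no match (matches: 5)
Clipped matches: 5, Candidate length: 10
Precision = 5/10 = 1/2

1/2


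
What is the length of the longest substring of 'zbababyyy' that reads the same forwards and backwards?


Scanning 'zbababyyy' for palindromic substrings.
Substring at positions 1-5: 'babab'.
Check: reverse('babab') = 'babab' -> palindrome confirmed.
Neighbouring characters ('z' / 'y') break symmetry, so it cannot extend further.
No longer palindromic substring exists; longest length = 5

5


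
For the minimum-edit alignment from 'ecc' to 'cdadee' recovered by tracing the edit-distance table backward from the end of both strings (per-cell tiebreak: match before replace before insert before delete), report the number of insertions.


Edit distance = 6. Backtracking from cell (3, 6) with preference match > replace > insert > delete,
then listing the resulting alignment 'ecc' -> 'cdadee' left to right:
  Step 1: insert 'c' [insertion #1]
  Step 2: insert 'd' [insertion #2]
  Step 3: insert 'a' [insertion #3]
  Step 4: replace e->d
  Step 5: replace c->e
  Step 6: replace c->e
Total insertions: 3

3


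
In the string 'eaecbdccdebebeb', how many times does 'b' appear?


Scanning 'eaecbdccdebebeb' for 'b':
  Position 4: 'b' -> MATCH (count: 1)
  Position 10: 'b' -> MATCH (count: 2)
  Position 12: 'b' -> MATCH (count: 3)
  Position 14: 'b' -> MATCH (count: 4)
Total occurrences of 'b': 4

4


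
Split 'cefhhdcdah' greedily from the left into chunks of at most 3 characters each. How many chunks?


'cefhhdcdah' has 10 characters.
Chunking with max size 3:
  Chunk 1: 'cef' (positions 0-2)
  Chunk 2: 'hhd' (positions 3-5)
  Chunk 3: 'cda' (positions 6-8)
  Chunk 4: 'h' (positions 9-9)
Total chunks: ceil(10 / 3) = 4

4


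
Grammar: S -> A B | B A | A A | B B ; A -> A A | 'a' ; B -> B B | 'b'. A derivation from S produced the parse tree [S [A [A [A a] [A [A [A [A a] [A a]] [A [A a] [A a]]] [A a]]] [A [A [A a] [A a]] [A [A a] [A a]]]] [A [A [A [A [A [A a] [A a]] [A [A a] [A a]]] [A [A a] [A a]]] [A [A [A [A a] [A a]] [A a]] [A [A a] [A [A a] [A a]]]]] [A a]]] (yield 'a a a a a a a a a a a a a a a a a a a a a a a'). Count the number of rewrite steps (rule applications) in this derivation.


Every bracketed nonterminal node [X ...] in the tree is produced by exactly one rule application.
Reading the tree off as a leftmost derivation:
  Step 1: S  =>  A A   (applied S -> A A)
  Step 2: A A  =>  A A A   (applied A -> A A)
  Step 3: A A A  =>  A A A A   (applied A -> A A)
  Step 4: A A A A  =>  a A A A   (applied A -> a)
  Step 5: a A A A  =>  a A A A A   (applied A -> A A)
  Step 6: a A A A A  =>  a A A A A A   (applied A -> A A)
  Step 7: a A A A A A  =>  a A A A A A A   (applied A -> A A)
  Step 8: a A A A A A A  =>  a a A A A A A   (applied A -> a)
  Step 9: a a A A A A A  =>  a a a A A A A   (applied A -> a)
  Step 10: a a a A A A A  =>  a a a A A A A A   (applied A -> A A)
  Step 11: a a a A A A A A  =>  a a a a A A A A   (applied A -> a)
  Step 12: a a a a A A A A  =>  a a a a a A A A   (applied A -> a)
  Step 13: a a a a a A A A  =>  a a a a a a A A   (applied A -> a)
  Step 14: a a a a a a A A  =>  a a a a a a A A A   (applied A -> A A)
  Step 15: a a a a a a A A A  =>  a a a a a a A A A A   (applied A -> A A)
  Step 16: a a a a a a A A A A  =>  a a a a a a a A A A   (applied A -> a)
  Step 17: a a a a a a a A A A  =>  a a a a a a a a A A   (applied A -> a)
  Step 18: a a a a a a a a A A  =>  a a a a a a a a A A A   (applied A -> A A)
  Step 19: a a a a a a a a A A A  =>  a a a a a a a a a A A   (applied A -> a)
  Step 20: a a a a a a a a a A A  =>  a a a a a a a a a a A   (applied A -> a)
  Step 21: a a a a a a a a a a A  =>  a a a a a a a a a a A A   (applied A -> A A)
  Step 22: a a a a a a a a a a A A  =>  a a a a a a a a a a A A A   (applied A -> A A)
  Step 23: a a a a a a a a a a A A A  =>  a a a a a a a a a a A A A A   (applied A -> A A)
  Step 24: a a a a a a a a a a A A A A  =>  a a a a a a a a a a A A A A A   (applied A -> A A)
  Step 25: a a a a a a a a a a A A A A A  =>  a a a a a a a a a a A A A A A A   (applied A -> A A)
  Step 26: a a a a a a a a a a A A A A A A  =>  a a a a a a a a a a a A A A A A   (applied A -> a)
  Step 27: a a a a a a a a a a a A A A A A  =>  a a a a a a a a a a a a A A A A   (applied A -> a)
  Step 28: a a a a a a a a a a a a A A A A  =>  a a a a a a a a a a a a A A A A A   (applied A -> A A)
  Step 29: a a a a a a a a a a a a A A A A A  =>  a a a a a a a a a a a a a A A A A   (applied A -> a)
  Step 30: a a a a a a a a a a a a a A A A A  =>  a a a a a a a a a a a a a a A A A   (applied A -> a)
  Step 31: a a a a a a a a a a a a a a A A A  =>  a a a a a a a a a a a a a a A A A A   (applied A -> A A)
  Step 32: a a a a a a a a a a a a a a A A A A  =>  a a a a a a a a a a a a a a a A A A   (applied A -> a)
  Step 33: a a a a a a a a a a a a a a a A A A  =>  a a a a a a a a a a a a a a a a A A   (applied A -> a)
  Step 34: a a a a a a a a a a a a a a a a A A  =>  a a a a a a a a a a a a a a a a A A A   (applied A -> A A)
  Step 35: a a a a a a a a a a a a a a a a A A A  =>  a a a a a a a a a a a a a a a a A A A A   (applied A -> A A)
  Step 36: a a a a a a a a a a a a a a a a A A A A  =>  a a a a a a a a a a a a a a a a A A A A A   (applied A -> A A)
  Step 37: a a a a a a a a a a a a a a a a A A A A A  =>  a a a a a a a a a a a a a a a a a A A A A   (applied A -> a)
  Step 38: a a a a a a a a a a a a a a a a a A A A A  =>  a a a a a a a a a a a a a a a a a a A A A   (applied A -> a)
  Step 39: a a a a a a a a a a a a a a a a a a A A A  =>  a a a a a a a a a a a a a a a a a a a A A   (applied A -> a)
  Step 40: a a a a a a a a a a a a a a a a a a a A A  =>  a a a a a a a a a a a a a a a a a a a A A A   (applied A -> A A)
  Step 41: a a a a a a a a a a a a a a a a a a a A A A  =>  a a a a a a a a a a a a a a a a a a a a A A   (applied A -> a)
  Step 42: a a a a a a a a a a a a a a a a a a a a A A  =>  a a a a a a a a a a a a a a a a a a a a A A A   (applied A -> A A)
  Step 43: a a a a a a a a a a a a a a a a a a a a A A A  =>  a a a a a a a a a a a a a a a a a a a a a A A   (applied A -> a)
  Step 44: a a a a a a a a a a a a a a a a a a a a a A A  =>  a a a a a a a a a a a a a a a a a a a a a a A   (applied A -> a)
  Step 45: a a a a a a a a a a a a a a a a a a a a a a A  =>  a a a a a a a a a a a a a a a a a a a a a a a   (applied A -> a)
Final yield: a a a a a a a a a a a a a a a a a a a a a a a
Total rewrite steps: 45

45


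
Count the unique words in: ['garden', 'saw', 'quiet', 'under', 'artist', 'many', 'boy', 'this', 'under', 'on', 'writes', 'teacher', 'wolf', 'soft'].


Listing all tokens and tracking unique types:
  Token 1: 'garden' -> NEW (unique so far: 1)
  Token 2: 'saw' -> NEW (unique so far: 2)
  Token 3: 'quiet' -> NEW (unique so far: 3)
  Token 4: 'under' -> NEW (unique so far: 4)
  Token 5: 'artist' -> NEW (unique so far: 5)
  Token 6: 'many' -> NEW (unique so far: 6)
  Token 7: 'boy' -> NEW (unique so far: 7)
  Token 8: 'this' -> NEW (unique so far: 8)
  Token 9: 'under' -> duplicate (unique so far: 8)
  Token 10: 'on' -> NEW (unique so far: 9)
  Token 11: 'writes' -> NEW (unique so far: 10)
  Token 12: 'teacher' -> NEW (unique so far: 11)
  Token 13: 'wolf' -> NEW (unique so far: 12)
  Token 14: 'soft' -> NEW (unique so far: 13)
Unique types: ('artist', 'boy', 'garden', 'many', 'on', 'quiet', 'saw', 'soft', 'teacher', 'this', 'under', 'wolf', 'writes')
Vocabulary size: 13

13


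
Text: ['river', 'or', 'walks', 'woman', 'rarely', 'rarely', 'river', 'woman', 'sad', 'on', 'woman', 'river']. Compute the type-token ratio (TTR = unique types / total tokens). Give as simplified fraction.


Tokens: 12
Unique types: ('on', 'or', 'rarely', 'river', 'sad', 'walks', 'woman') = 7
TTR = 7/12
Already in lowest terms.

7/12


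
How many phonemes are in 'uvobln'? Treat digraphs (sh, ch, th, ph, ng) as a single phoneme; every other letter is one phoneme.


Parsing 'uvobln' greedily, digraphs first:
  'u' -> vowel phoneme (phonemes so far: 1)
  'v' -> consonant phoneme (phonemes so far: 2)
  'o' -> vowel phoneme (phonemes so far: 3)
  'b' -> consonant phoneme (phonemes so far: 4)
  'l' -> consonant phoneme (phonemes so far: 5)
  'n' -> consonant phoneme (phonemes so far: 6)
Total phonemes: 6

6


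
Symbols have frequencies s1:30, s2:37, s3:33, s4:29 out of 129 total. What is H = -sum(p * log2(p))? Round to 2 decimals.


Computing entropy H = -sum(p_i * log2(p_i)):
  s1: p = 30/129 = 0.2326, -p*log2(p) = 0.4894
  s2: p = 37/129 = 0.2868, -p*log2(p) = 0.5168
  s3: p = 33/129 = 0.2558, -p*log2(p) = 0.5031
  s4: p = 29/129 = 0.2248, -p*log2(p) = 0.4841
H = sum of terms = 1.9934
Rounded to 2 decimals: 1.99

1.99


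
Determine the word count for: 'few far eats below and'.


Counting words by splitting on spaces:
  Word 1: 'few'
  Word 2: 'far'
  Word 3: 'eats'
  Word 4: 'below'
  Word 5: 'and'
Total words: 5

5


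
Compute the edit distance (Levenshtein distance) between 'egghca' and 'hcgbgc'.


Building DP table for s1='egghca' (len 6) and s2='hcgbgc' (len 6):
       h  c  g  b  g  c
    0  1  2  3  4  5  6
  e 1  1  2  3  4  5  6
  g 2  2  2  2  3  4  5
  g 3  3  3  2  3  3  4
  h 4  3  4  3  3  4  4
  c 5  4  3  4  4  4  4
  a 6  5  4  4  5  5  5
Edit distance = dp[6][6] = 5

5


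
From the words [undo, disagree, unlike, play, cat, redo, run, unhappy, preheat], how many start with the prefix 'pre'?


Checking each word for prefix 'pre':
  'undo' -> no (count: 0)
  'disagree' -> no (count: 0)
  'unlike' -> no (count: 0)
  'play' -> no (count: 0)
  'cat' -> no (count: 0)
  'redo' -> no (count: 0)
  'run' -> no (count: 0)
  'unhappy' -> no (count: 0)
  'preheat' -> YES, starts with 'pre' (count: 1)
Total with prefix 'pre': 1

1


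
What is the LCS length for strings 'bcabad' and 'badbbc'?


DP table for LCS of 'bcabad' and 'badbbc':
       b  a  d  b  b  c
    0  0  0  0  0  0  0
  b 0  1  1  1  1  1  1
  c 0  1  1  1  1  1  2
  a 0  1  2  2  2  2  2
  b 0  1  2  2  3  3  3
  a 0  1  2  2  3  3  3
  d 0  1  2  3  3  3  3
LCS: 'bab'
LCS length = 3

3


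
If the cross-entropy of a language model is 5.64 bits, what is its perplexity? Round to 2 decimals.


Perplexity formula: PP = 2^H
H = 5.64
PP = 2^5.64
Decompose: 2^5.64 = 2^5 * 2^0.64
2^5 = 32, 2^0.64 ~ 1.5583292
PP ~ 32 * 1.5583292 = 49.8665344
Rounded to 2 decimals: 49.87

49.87


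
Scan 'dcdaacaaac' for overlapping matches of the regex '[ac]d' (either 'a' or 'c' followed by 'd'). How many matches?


Pattern: [ac]d means either 'a' or 'c' followed by 'd'.
Scanning 'dcdaacaaac' position-by-position:
  Pos 0: window 'dc' -> no
  Pos 1: window 'cd' -> MATCH
  Pos 2: window 'da' -> no
  Pos 3: window 'aa' -> no
  Pos 4: window 'ac' -> no
  Pos 5: window 'ca' -> no
  Pos 6: window 'aa' -> no
  Pos 7: window 'aa' -> no
  Pos 8: window 'ac' -> no
  Pos 9: window 'c' -> no
Total matches: 1

1


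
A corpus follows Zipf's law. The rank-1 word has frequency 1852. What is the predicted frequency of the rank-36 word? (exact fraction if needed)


Zipf's law: freq(rank) = f1 / rank
f1 = 1852, rank = 36
freq = 1852 / 36
GCD(1852, 36) = 4
Simplified: 463/9

463/9
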